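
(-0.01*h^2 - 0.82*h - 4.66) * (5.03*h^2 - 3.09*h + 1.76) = -0.0503*h^4 - 4.0937*h^3 - 20.9236*h^2 + 12.9562*h - 8.2016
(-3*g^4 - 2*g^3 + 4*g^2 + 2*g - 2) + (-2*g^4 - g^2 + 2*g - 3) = -5*g^4 - 2*g^3 + 3*g^2 + 4*g - 5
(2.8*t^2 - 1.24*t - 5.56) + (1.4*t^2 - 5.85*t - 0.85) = 4.2*t^2 - 7.09*t - 6.41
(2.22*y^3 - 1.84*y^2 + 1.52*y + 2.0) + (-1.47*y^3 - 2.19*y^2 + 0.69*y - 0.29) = 0.75*y^3 - 4.03*y^2 + 2.21*y + 1.71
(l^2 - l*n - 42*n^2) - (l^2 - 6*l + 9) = -l*n + 6*l - 42*n^2 - 9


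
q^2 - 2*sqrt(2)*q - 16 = (q - 4*sqrt(2))*(q + 2*sqrt(2))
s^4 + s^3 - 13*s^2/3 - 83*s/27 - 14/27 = (s - 2)*(s + 1/3)^2*(s + 7/3)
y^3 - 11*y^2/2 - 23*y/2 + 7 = (y - 7)*(y - 1/2)*(y + 2)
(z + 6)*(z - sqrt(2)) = z^2 - sqrt(2)*z + 6*z - 6*sqrt(2)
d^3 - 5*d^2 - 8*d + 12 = (d - 6)*(d - 1)*(d + 2)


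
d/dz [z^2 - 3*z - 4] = 2*z - 3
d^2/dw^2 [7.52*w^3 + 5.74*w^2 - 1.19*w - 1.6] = 45.12*w + 11.48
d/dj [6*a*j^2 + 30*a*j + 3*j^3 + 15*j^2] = 12*a*j + 30*a + 9*j^2 + 30*j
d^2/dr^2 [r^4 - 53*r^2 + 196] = 12*r^2 - 106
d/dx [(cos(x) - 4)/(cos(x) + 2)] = -6*sin(x)/(cos(x) + 2)^2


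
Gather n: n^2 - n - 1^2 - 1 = n^2 - n - 2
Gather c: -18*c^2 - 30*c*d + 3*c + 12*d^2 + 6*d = -18*c^2 + c*(3 - 30*d) + 12*d^2 + 6*d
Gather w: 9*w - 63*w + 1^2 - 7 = -54*w - 6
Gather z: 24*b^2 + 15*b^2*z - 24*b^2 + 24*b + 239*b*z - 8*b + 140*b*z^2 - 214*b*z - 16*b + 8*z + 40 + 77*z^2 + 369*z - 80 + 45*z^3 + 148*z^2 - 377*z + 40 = 45*z^3 + z^2*(140*b + 225) + z*(15*b^2 + 25*b)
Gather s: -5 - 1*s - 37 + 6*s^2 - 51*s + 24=6*s^2 - 52*s - 18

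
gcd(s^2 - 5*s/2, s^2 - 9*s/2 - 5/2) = 1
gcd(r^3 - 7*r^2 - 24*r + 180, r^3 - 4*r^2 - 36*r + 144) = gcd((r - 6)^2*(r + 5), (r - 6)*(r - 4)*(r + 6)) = r - 6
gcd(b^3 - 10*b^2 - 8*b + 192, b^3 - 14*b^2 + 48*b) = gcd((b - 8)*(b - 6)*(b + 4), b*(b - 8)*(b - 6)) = b^2 - 14*b + 48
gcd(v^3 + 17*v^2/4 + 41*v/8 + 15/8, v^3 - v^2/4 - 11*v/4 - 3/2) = v^2 + 7*v/4 + 3/4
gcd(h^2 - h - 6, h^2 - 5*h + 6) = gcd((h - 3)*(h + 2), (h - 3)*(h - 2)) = h - 3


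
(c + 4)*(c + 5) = c^2 + 9*c + 20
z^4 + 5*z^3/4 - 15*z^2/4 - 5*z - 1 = (z - 2)*(z + 1/4)*(z + 1)*(z + 2)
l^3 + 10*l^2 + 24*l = l*(l + 4)*(l + 6)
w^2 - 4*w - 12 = (w - 6)*(w + 2)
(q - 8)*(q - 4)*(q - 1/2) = q^3 - 25*q^2/2 + 38*q - 16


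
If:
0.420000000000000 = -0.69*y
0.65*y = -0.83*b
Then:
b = 0.48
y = -0.61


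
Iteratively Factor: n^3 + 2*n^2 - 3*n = (n + 3)*(n^2 - n) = n*(n + 3)*(n - 1)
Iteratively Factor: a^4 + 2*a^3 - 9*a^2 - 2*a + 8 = (a + 4)*(a^3 - 2*a^2 - a + 2) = (a - 2)*(a + 4)*(a^2 - 1) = (a - 2)*(a - 1)*(a + 4)*(a + 1)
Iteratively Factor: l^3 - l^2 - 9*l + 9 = (l - 3)*(l^2 + 2*l - 3) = (l - 3)*(l - 1)*(l + 3)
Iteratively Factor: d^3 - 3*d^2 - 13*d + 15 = (d + 3)*(d^2 - 6*d + 5) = (d - 5)*(d + 3)*(d - 1)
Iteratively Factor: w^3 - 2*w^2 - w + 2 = (w - 2)*(w^2 - 1) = (w - 2)*(w + 1)*(w - 1)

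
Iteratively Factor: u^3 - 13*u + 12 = (u - 3)*(u^2 + 3*u - 4) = (u - 3)*(u - 1)*(u + 4)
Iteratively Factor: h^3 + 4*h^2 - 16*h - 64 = (h + 4)*(h^2 - 16) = (h + 4)^2*(h - 4)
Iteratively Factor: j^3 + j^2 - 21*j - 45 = (j - 5)*(j^2 + 6*j + 9) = (j - 5)*(j + 3)*(j + 3)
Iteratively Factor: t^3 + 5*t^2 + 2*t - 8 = (t - 1)*(t^2 + 6*t + 8) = (t - 1)*(t + 4)*(t + 2)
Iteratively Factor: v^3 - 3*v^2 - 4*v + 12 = (v + 2)*(v^2 - 5*v + 6) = (v - 2)*(v + 2)*(v - 3)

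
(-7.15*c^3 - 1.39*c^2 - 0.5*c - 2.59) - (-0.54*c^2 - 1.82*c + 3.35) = -7.15*c^3 - 0.85*c^2 + 1.32*c - 5.94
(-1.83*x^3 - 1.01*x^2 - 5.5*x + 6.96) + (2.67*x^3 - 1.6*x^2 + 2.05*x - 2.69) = 0.84*x^3 - 2.61*x^2 - 3.45*x + 4.27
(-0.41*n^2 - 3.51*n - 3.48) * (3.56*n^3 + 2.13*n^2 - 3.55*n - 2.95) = -1.4596*n^5 - 13.3689*n^4 - 18.4096*n^3 + 6.2576*n^2 + 22.7085*n + 10.266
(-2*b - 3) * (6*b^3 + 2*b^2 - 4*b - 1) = -12*b^4 - 22*b^3 + 2*b^2 + 14*b + 3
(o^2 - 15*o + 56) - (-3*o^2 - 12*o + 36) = 4*o^2 - 3*o + 20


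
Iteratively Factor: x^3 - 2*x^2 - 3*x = (x)*(x^2 - 2*x - 3) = x*(x - 3)*(x + 1)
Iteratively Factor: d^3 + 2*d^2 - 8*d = (d + 4)*(d^2 - 2*d) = (d - 2)*(d + 4)*(d)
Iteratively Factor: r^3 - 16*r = (r)*(r^2 - 16) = r*(r - 4)*(r + 4)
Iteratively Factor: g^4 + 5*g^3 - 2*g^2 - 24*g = (g)*(g^3 + 5*g^2 - 2*g - 24) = g*(g + 4)*(g^2 + g - 6) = g*(g - 2)*(g + 4)*(g + 3)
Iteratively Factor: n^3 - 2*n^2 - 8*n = (n)*(n^2 - 2*n - 8) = n*(n + 2)*(n - 4)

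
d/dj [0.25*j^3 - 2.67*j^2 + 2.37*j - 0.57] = 0.75*j^2 - 5.34*j + 2.37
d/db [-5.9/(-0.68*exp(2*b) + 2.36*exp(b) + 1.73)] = (13.924 - 8.024*exp(b))*exp(b)/(-0.68*exp(2*b) + 2.36*exp(b) + 1.73)^2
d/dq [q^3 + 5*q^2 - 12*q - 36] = 3*q^2 + 10*q - 12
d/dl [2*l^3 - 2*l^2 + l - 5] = 6*l^2 - 4*l + 1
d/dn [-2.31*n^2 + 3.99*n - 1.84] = 3.99 - 4.62*n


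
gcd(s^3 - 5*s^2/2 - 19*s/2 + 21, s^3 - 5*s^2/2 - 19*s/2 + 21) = s^3 - 5*s^2/2 - 19*s/2 + 21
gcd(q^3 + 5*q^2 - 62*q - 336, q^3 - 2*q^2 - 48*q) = q^2 - 2*q - 48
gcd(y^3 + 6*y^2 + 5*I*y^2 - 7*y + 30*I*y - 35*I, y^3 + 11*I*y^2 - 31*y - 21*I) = 1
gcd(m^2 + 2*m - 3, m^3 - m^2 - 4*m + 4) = m - 1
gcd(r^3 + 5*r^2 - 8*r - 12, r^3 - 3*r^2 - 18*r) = 1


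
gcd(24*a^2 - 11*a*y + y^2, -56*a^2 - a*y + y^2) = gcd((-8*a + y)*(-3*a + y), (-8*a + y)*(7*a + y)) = -8*a + y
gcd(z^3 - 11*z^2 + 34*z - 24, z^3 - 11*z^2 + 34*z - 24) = z^3 - 11*z^2 + 34*z - 24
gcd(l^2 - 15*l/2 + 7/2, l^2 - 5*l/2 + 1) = l - 1/2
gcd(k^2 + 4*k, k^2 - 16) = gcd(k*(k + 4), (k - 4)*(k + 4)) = k + 4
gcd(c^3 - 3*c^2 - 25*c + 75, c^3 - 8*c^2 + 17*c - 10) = c - 5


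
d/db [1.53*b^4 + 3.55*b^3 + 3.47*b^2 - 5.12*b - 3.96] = 6.12*b^3 + 10.65*b^2 + 6.94*b - 5.12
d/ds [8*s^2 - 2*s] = 16*s - 2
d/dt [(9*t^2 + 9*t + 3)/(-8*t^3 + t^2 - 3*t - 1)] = 12*t*(6*t^3 + 12*t^2 + 3*t - 2)/(64*t^6 - 16*t^5 + 49*t^4 + 10*t^3 + 7*t^2 + 6*t + 1)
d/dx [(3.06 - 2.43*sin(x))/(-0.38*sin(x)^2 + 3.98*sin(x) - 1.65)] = (-0.9234*sin(x)^2 + 2.3256*sin(x) - 8.1693)*cos(x)/(0.1444*sin(x)^4 - 3.0248*sin(x)^3 + 17.0944*sin(x)^2 - 13.134*sin(x) + 2.7225)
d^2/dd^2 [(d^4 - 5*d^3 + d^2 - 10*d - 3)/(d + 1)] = 2*(3*d^4 + 3*d^3 - 9*d^2 - 15*d + 8)/(d^3 + 3*d^2 + 3*d + 1)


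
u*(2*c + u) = 2*c*u + u^2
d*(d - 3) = d^2 - 3*d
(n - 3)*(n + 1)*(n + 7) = n^3 + 5*n^2 - 17*n - 21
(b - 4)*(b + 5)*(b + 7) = b^3 + 8*b^2 - 13*b - 140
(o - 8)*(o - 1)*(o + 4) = o^3 - 5*o^2 - 28*o + 32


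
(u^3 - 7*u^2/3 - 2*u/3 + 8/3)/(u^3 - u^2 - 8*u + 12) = (u^2 - u/3 - 4/3)/(u^2 + u - 6)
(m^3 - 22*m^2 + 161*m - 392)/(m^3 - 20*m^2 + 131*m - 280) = (m - 7)/(m - 5)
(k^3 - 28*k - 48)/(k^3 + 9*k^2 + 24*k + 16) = (k^2 - 4*k - 12)/(k^2 + 5*k + 4)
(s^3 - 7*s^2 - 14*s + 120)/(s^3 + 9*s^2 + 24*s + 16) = (s^2 - 11*s + 30)/(s^2 + 5*s + 4)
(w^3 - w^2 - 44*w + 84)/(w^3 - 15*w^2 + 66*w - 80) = (w^2 + w - 42)/(w^2 - 13*w + 40)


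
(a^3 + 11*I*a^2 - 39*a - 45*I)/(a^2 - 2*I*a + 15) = (a^2 + 8*I*a - 15)/(a - 5*I)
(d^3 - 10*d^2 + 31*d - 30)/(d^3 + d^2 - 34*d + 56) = (d^2 - 8*d + 15)/(d^2 + 3*d - 28)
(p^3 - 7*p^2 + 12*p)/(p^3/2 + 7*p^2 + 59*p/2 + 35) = 2*p*(p^2 - 7*p + 12)/(p^3 + 14*p^2 + 59*p + 70)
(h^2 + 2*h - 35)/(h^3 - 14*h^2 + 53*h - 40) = (h + 7)/(h^2 - 9*h + 8)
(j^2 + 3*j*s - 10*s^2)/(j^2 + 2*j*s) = (j^2 + 3*j*s - 10*s^2)/(j*(j + 2*s))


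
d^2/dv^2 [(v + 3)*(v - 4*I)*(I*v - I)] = 6*I*v + 8 + 4*I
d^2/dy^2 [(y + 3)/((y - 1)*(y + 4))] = 2*(y^3 + 9*y^2 + 39*y + 51)/(y^6 + 9*y^5 + 15*y^4 - 45*y^3 - 60*y^2 + 144*y - 64)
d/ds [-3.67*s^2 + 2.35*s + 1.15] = 2.35 - 7.34*s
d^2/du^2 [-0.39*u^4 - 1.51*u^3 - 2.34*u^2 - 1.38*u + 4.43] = -4.68*u^2 - 9.06*u - 4.68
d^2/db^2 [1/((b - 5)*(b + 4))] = 2*((b - 5)^2 + (b - 5)*(b + 4) + (b + 4)^2)/((b - 5)^3*(b + 4)^3)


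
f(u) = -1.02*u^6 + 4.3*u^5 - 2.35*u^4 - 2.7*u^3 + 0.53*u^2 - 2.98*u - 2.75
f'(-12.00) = 1983736.94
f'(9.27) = -268349.60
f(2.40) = 25.33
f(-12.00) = -4159635.95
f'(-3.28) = 5049.96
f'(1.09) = -2.69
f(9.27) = -372396.76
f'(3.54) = -543.62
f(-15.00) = -14993445.05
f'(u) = -6.12*u^5 + 21.5*u^4 - 9.4*u^3 - 8.1*u^2 + 1.06*u - 2.98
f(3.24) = -2.31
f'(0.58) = -4.89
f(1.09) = -7.28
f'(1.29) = 2.41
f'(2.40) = 48.97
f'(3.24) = -220.13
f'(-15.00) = 5765696.12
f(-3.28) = -3066.55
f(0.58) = -4.85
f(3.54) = -112.34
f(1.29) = -7.36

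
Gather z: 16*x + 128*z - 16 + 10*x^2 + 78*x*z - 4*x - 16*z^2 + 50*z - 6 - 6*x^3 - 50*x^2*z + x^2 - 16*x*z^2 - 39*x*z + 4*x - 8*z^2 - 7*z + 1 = -6*x^3 + 11*x^2 + 16*x + z^2*(-16*x - 24) + z*(-50*x^2 + 39*x + 171) - 21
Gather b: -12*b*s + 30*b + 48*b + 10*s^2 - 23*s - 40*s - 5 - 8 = b*(78 - 12*s) + 10*s^2 - 63*s - 13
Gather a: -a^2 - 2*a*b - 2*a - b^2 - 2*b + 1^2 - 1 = -a^2 + a*(-2*b - 2) - b^2 - 2*b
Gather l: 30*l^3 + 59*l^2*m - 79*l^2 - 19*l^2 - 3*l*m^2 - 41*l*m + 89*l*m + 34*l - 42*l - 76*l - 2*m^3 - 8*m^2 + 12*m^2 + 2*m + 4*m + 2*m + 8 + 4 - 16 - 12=30*l^3 + l^2*(59*m - 98) + l*(-3*m^2 + 48*m - 84) - 2*m^3 + 4*m^2 + 8*m - 16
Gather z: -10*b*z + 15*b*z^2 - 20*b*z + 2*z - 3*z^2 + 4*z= z^2*(15*b - 3) + z*(6 - 30*b)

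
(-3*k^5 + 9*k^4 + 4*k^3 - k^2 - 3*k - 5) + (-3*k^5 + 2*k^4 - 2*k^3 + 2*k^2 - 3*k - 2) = -6*k^5 + 11*k^4 + 2*k^3 + k^2 - 6*k - 7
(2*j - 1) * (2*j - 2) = 4*j^2 - 6*j + 2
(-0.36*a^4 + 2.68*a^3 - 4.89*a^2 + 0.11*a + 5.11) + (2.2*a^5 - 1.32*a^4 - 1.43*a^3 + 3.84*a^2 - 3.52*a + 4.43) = 2.2*a^5 - 1.68*a^4 + 1.25*a^3 - 1.05*a^2 - 3.41*a + 9.54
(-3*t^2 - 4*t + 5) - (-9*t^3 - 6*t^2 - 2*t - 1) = 9*t^3 + 3*t^2 - 2*t + 6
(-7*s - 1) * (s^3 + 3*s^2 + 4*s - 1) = -7*s^4 - 22*s^3 - 31*s^2 + 3*s + 1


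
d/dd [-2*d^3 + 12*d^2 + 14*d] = -6*d^2 + 24*d + 14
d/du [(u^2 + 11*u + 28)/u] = 1 - 28/u^2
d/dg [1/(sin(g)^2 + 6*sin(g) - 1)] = -2*(sin(g) + 3)*cos(g)/(6*sin(g) - cos(g)^2)^2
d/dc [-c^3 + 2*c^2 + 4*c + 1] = -3*c^2 + 4*c + 4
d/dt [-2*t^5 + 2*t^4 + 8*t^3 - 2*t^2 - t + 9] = -10*t^4 + 8*t^3 + 24*t^2 - 4*t - 1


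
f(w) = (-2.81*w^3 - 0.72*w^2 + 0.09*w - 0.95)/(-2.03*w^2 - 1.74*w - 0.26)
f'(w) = (4.06*w + 1.74)*(-2.81*w^3 - 0.72*w^2 + 0.09*w - 0.95)/(-2.03*w^2 - 1.74*w - 0.26)^2 + (-8.43*w^2 - 1.44*w + 0.09)/(-2.03*w^2 - 1.74*w - 0.26)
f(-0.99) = -1.86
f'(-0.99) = 4.74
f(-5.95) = -9.15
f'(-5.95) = 1.37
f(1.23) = 1.31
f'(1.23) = 1.03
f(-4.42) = -7.05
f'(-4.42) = 1.36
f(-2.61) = -4.60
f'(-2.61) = 1.35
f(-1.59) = -3.19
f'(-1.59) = 1.48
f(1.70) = 1.84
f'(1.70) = 1.19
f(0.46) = 0.90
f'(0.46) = -0.59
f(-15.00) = -21.63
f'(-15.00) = 1.38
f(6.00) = 7.56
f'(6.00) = 1.37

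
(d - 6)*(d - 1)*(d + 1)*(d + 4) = d^4 - 2*d^3 - 25*d^2 + 2*d + 24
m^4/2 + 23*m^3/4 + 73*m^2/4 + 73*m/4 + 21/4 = (m/2 + 1/2)*(m + 1/2)*(m + 3)*(m + 7)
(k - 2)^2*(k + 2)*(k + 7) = k^4 + 5*k^3 - 18*k^2 - 20*k + 56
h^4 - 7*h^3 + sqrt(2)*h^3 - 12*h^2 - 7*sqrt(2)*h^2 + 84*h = h*(h - 7)*(h - 2*sqrt(2))*(h + 3*sqrt(2))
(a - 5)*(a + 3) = a^2 - 2*a - 15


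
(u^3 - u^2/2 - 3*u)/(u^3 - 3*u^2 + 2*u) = (u + 3/2)/(u - 1)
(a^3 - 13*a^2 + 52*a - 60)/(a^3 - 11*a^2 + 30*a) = (a - 2)/a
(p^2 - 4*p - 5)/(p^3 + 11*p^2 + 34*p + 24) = (p - 5)/(p^2 + 10*p + 24)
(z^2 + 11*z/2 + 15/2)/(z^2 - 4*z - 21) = (z + 5/2)/(z - 7)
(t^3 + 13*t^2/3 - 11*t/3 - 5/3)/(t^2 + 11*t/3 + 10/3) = (3*t^3 + 13*t^2 - 11*t - 5)/(3*t^2 + 11*t + 10)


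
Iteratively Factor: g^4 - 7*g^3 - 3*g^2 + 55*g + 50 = (g + 2)*(g^3 - 9*g^2 + 15*g + 25) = (g + 1)*(g + 2)*(g^2 - 10*g + 25) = (g - 5)*(g + 1)*(g + 2)*(g - 5)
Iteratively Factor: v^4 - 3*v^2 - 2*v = (v + 1)*(v^3 - v^2 - 2*v) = v*(v + 1)*(v^2 - v - 2) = v*(v - 2)*(v + 1)*(v + 1)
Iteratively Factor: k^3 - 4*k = (k)*(k^2 - 4) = k*(k - 2)*(k + 2)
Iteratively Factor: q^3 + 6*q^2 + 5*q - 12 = (q + 3)*(q^2 + 3*q - 4) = (q - 1)*(q + 3)*(q + 4)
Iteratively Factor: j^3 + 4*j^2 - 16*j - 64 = (j + 4)*(j^2 - 16) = (j + 4)^2*(j - 4)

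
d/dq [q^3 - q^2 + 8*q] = 3*q^2 - 2*q + 8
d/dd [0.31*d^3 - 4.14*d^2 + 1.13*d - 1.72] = 0.93*d^2 - 8.28*d + 1.13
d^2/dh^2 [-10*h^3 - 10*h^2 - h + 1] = -60*h - 20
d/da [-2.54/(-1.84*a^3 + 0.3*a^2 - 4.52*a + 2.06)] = (-14.0208*a^2 + 1.524*a - 11.4808)/(1.84*a^3 - 0.3*a^2 + 4.52*a - 2.06)^2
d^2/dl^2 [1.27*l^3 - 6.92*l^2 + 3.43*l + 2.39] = 7.62*l - 13.84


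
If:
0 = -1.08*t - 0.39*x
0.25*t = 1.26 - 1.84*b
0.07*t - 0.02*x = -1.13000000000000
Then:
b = 1.91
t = -9.01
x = 24.96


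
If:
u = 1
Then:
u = 1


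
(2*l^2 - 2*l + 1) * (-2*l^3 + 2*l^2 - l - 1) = -4*l^5 + 8*l^4 - 8*l^3 + 2*l^2 + l - 1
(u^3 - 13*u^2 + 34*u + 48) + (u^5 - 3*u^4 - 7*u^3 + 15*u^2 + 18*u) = u^5 - 3*u^4 - 6*u^3 + 2*u^2 + 52*u + 48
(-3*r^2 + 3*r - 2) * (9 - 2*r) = 6*r^3 - 33*r^2 + 31*r - 18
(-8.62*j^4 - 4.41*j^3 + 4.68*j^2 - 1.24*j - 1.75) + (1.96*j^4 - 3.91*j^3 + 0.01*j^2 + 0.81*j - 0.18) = -6.66*j^4 - 8.32*j^3 + 4.69*j^2 - 0.43*j - 1.93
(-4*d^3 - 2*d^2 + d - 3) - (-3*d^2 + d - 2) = -4*d^3 + d^2 - 1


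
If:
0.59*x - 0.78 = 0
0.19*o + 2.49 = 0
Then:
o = -13.11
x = 1.32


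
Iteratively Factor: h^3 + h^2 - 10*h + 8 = (h - 2)*(h^2 + 3*h - 4) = (h - 2)*(h - 1)*(h + 4)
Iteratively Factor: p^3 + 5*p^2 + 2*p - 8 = (p + 2)*(p^2 + 3*p - 4) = (p + 2)*(p + 4)*(p - 1)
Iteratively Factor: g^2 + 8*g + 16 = (g + 4)*(g + 4)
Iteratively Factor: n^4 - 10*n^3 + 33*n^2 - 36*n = (n - 3)*(n^3 - 7*n^2 + 12*n) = n*(n - 3)*(n^2 - 7*n + 12) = n*(n - 4)*(n - 3)*(n - 3)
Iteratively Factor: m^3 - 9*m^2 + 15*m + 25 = (m - 5)*(m^2 - 4*m - 5) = (m - 5)*(m + 1)*(m - 5)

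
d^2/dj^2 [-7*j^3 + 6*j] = -42*j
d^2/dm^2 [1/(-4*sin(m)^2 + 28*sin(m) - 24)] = (4*sin(m)^3 - 17*sin(m)^2 + 2*sin(m) + 86)/(4*(sin(m) - 6)^3*(sin(m) - 1)^2)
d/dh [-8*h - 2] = -8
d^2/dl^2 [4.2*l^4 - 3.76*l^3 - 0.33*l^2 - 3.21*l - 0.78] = 50.4*l^2 - 22.56*l - 0.66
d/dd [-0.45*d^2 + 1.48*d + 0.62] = 1.48 - 0.9*d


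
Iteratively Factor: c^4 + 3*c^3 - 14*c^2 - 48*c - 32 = (c + 4)*(c^3 - c^2 - 10*c - 8) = (c + 1)*(c + 4)*(c^2 - 2*c - 8) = (c - 4)*(c + 1)*(c + 4)*(c + 2)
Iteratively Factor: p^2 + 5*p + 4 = (p + 1)*(p + 4)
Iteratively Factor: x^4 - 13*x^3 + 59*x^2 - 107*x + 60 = (x - 4)*(x^3 - 9*x^2 + 23*x - 15) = (x - 5)*(x - 4)*(x^2 - 4*x + 3) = (x - 5)*(x - 4)*(x - 3)*(x - 1)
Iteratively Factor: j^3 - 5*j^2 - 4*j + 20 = (j + 2)*(j^2 - 7*j + 10) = (j - 2)*(j + 2)*(j - 5)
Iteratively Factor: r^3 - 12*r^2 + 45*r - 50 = (r - 5)*(r^2 - 7*r + 10) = (r - 5)^2*(r - 2)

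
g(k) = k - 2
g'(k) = 1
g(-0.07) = -2.07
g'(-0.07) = 1.00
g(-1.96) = -3.96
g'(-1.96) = 1.00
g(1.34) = -0.66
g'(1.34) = 1.00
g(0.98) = -1.02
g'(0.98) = 1.00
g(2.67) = 0.67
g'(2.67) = 1.00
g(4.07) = 2.07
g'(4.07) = 1.00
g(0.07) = -1.93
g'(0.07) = 1.00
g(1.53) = -0.47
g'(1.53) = 1.00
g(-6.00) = -8.00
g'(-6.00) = 1.00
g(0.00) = -2.00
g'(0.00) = 1.00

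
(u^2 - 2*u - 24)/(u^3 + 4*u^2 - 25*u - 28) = (u^2 - 2*u - 24)/(u^3 + 4*u^2 - 25*u - 28)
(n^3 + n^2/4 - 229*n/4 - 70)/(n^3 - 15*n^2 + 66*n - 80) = (4*n^2 + 33*n + 35)/(4*(n^2 - 7*n + 10))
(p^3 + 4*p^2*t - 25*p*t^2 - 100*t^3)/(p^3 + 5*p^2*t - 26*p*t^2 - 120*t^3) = (p + 5*t)/(p + 6*t)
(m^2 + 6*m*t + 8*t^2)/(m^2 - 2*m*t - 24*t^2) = (-m - 2*t)/(-m + 6*t)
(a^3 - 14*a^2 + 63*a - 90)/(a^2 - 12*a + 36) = (a^2 - 8*a + 15)/(a - 6)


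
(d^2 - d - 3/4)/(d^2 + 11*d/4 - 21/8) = 2*(4*d^2 - 4*d - 3)/(8*d^2 + 22*d - 21)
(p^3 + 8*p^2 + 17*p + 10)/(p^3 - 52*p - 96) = (p^2 + 6*p + 5)/(p^2 - 2*p - 48)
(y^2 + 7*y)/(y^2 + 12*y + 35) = y/(y + 5)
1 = 1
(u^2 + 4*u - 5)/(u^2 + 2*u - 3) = (u + 5)/(u + 3)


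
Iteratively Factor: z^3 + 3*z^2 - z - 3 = (z - 1)*(z^2 + 4*z + 3) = (z - 1)*(z + 1)*(z + 3)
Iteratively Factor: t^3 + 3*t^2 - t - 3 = (t - 1)*(t^2 + 4*t + 3) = (t - 1)*(t + 1)*(t + 3)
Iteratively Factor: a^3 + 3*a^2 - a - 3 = (a - 1)*(a^2 + 4*a + 3) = (a - 1)*(a + 3)*(a + 1)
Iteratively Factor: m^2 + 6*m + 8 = (m + 2)*(m + 4)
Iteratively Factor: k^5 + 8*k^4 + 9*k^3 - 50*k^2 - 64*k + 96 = (k + 4)*(k^4 + 4*k^3 - 7*k^2 - 22*k + 24) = (k - 2)*(k + 4)*(k^3 + 6*k^2 + 5*k - 12) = (k - 2)*(k + 3)*(k + 4)*(k^2 + 3*k - 4) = (k - 2)*(k - 1)*(k + 3)*(k + 4)*(k + 4)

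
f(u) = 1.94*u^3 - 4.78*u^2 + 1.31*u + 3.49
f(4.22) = 69.69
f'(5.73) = 137.62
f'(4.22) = 64.61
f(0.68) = 2.78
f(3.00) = 16.78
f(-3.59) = -152.58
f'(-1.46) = 27.67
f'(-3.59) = 110.64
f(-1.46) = -14.65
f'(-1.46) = 27.67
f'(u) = 5.82*u^2 - 9.56*u + 1.31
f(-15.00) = -7639.16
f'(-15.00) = 1454.21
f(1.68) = 1.40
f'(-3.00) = 82.37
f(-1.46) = -14.65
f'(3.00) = 25.01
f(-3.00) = -95.84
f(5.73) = 219.03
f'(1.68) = 1.68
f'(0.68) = -2.50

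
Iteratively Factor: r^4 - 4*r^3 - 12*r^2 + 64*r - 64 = (r - 2)*(r^3 - 2*r^2 - 16*r + 32) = (r - 4)*(r - 2)*(r^2 + 2*r - 8) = (r - 4)*(r - 2)*(r + 4)*(r - 2)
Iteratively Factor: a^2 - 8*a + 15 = (a - 3)*(a - 5)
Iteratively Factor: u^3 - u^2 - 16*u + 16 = (u - 4)*(u^2 + 3*u - 4) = (u - 4)*(u - 1)*(u + 4)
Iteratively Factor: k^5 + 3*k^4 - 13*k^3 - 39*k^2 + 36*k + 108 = (k + 3)*(k^4 - 13*k^2 + 36) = (k + 2)*(k + 3)*(k^3 - 2*k^2 - 9*k + 18) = (k + 2)*(k + 3)^2*(k^2 - 5*k + 6) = (k - 3)*(k + 2)*(k + 3)^2*(k - 2)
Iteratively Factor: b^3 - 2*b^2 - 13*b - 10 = (b + 2)*(b^2 - 4*b - 5) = (b + 1)*(b + 2)*(b - 5)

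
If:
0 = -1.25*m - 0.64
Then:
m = -0.51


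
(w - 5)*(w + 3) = w^2 - 2*w - 15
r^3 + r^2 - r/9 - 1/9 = (r - 1/3)*(r + 1/3)*(r + 1)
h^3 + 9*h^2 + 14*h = h*(h + 2)*(h + 7)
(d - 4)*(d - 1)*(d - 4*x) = d^3 - 4*d^2*x - 5*d^2 + 20*d*x + 4*d - 16*x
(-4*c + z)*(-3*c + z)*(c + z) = 12*c^3 + 5*c^2*z - 6*c*z^2 + z^3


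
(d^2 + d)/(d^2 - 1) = d/(d - 1)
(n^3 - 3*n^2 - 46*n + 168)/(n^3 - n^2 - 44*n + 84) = (n - 4)/(n - 2)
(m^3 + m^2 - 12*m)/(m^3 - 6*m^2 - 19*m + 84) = m/(m - 7)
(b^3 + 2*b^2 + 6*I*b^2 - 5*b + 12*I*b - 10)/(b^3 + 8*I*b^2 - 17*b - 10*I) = (b + 2)/(b + 2*I)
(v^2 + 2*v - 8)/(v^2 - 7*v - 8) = (-v^2 - 2*v + 8)/(-v^2 + 7*v + 8)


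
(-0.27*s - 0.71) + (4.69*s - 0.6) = 4.42*s - 1.31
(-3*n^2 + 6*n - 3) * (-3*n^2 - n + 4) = 9*n^4 - 15*n^3 - 9*n^2 + 27*n - 12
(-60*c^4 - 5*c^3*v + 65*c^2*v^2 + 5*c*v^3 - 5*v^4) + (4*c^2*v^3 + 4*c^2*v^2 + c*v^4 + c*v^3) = -60*c^4 - 5*c^3*v + 4*c^2*v^3 + 69*c^2*v^2 + c*v^4 + 6*c*v^3 - 5*v^4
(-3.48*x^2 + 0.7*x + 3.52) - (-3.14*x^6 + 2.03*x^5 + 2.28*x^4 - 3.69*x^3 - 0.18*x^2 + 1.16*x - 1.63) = 3.14*x^6 - 2.03*x^5 - 2.28*x^4 + 3.69*x^3 - 3.3*x^2 - 0.46*x + 5.15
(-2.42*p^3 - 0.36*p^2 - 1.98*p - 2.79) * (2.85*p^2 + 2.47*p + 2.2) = -6.897*p^5 - 7.0034*p^4 - 11.8562*p^3 - 13.6341*p^2 - 11.2473*p - 6.138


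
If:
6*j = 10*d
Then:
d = 3*j/5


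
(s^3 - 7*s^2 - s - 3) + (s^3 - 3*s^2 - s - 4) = 2*s^3 - 10*s^2 - 2*s - 7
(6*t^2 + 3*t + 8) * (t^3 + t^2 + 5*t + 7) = 6*t^5 + 9*t^4 + 41*t^3 + 65*t^2 + 61*t + 56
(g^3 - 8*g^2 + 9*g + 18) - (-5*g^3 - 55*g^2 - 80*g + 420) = 6*g^3 + 47*g^2 + 89*g - 402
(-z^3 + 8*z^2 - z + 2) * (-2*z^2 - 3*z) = 2*z^5 - 13*z^4 - 22*z^3 - z^2 - 6*z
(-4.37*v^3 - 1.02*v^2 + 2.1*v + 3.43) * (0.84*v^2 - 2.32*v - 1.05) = -3.6708*v^5 + 9.2816*v^4 + 8.7189*v^3 - 0.9198*v^2 - 10.1626*v - 3.6015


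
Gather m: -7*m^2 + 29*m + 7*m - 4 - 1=-7*m^2 + 36*m - 5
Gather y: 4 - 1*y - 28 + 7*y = 6*y - 24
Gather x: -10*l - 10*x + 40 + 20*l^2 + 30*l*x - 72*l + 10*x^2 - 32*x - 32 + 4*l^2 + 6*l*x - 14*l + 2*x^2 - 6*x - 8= 24*l^2 - 96*l + 12*x^2 + x*(36*l - 48)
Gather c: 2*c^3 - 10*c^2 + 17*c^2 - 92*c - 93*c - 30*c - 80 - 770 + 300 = 2*c^3 + 7*c^2 - 215*c - 550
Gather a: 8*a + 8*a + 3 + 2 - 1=16*a + 4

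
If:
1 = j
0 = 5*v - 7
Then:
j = 1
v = 7/5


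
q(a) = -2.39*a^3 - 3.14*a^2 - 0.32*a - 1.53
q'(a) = -7.17*a^2 - 6.28*a - 0.32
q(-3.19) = 45.12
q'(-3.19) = -53.25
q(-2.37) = 13.41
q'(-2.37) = -25.71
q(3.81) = -180.51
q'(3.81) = -128.33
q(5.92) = -609.33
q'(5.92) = -288.78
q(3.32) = -124.66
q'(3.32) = -100.20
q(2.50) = -59.30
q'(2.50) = -60.83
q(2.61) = -66.25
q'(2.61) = -65.55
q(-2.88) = 30.44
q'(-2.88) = -41.70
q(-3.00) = 35.70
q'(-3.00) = -46.01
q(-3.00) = 35.70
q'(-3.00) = -46.01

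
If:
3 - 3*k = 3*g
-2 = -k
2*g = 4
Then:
No Solution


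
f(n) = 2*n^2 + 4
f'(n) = 4*n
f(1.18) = 6.78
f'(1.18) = 4.72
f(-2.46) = 16.10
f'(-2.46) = -9.84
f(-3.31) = 25.91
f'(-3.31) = -13.24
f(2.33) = 14.86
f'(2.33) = 9.32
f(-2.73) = 18.91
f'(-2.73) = -10.92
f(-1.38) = 7.81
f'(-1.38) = -5.52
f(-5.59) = 66.50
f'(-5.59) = -22.36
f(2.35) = 15.04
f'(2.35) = 9.40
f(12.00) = 292.00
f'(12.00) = 48.00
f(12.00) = 292.00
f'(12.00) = 48.00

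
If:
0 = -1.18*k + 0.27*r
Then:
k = 0.228813559322034*r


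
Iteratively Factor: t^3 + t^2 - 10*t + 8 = (t - 2)*(t^2 + 3*t - 4) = (t - 2)*(t + 4)*(t - 1)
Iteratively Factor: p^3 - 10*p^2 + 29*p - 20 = (p - 1)*(p^2 - 9*p + 20) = (p - 4)*(p - 1)*(p - 5)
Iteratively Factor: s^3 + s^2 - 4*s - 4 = (s + 2)*(s^2 - s - 2) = (s + 1)*(s + 2)*(s - 2)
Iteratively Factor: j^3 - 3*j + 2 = (j + 2)*(j^2 - 2*j + 1) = (j - 1)*(j + 2)*(j - 1)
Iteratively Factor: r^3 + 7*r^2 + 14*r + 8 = (r + 1)*(r^2 + 6*r + 8) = (r + 1)*(r + 4)*(r + 2)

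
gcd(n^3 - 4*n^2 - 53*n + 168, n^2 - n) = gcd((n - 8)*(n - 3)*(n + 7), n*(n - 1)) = 1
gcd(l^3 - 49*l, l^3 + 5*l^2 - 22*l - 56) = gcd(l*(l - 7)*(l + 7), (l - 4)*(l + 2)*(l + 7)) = l + 7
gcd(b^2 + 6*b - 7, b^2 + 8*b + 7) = b + 7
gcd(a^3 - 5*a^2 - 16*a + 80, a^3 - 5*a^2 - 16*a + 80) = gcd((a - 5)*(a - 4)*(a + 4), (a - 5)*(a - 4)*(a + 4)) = a^3 - 5*a^2 - 16*a + 80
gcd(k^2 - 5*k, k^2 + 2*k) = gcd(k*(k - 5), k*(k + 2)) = k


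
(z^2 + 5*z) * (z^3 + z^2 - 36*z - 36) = z^5 + 6*z^4 - 31*z^3 - 216*z^2 - 180*z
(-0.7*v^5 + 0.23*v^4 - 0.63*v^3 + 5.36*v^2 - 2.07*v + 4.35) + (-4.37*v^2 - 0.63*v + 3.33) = -0.7*v^5 + 0.23*v^4 - 0.63*v^3 + 0.99*v^2 - 2.7*v + 7.68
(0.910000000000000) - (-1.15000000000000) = 2.06000000000000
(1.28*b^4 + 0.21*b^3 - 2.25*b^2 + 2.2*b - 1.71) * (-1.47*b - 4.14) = -1.8816*b^5 - 5.6079*b^4 + 2.4381*b^3 + 6.081*b^2 - 6.5943*b + 7.0794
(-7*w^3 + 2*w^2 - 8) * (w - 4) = -7*w^4 + 30*w^3 - 8*w^2 - 8*w + 32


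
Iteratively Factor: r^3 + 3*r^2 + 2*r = (r)*(r^2 + 3*r + 2) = r*(r + 1)*(r + 2)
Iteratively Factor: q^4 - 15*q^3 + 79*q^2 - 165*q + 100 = (q - 1)*(q^3 - 14*q^2 + 65*q - 100) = (q - 5)*(q - 1)*(q^2 - 9*q + 20) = (q - 5)^2*(q - 1)*(q - 4)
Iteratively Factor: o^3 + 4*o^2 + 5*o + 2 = (o + 2)*(o^2 + 2*o + 1) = (o + 1)*(o + 2)*(o + 1)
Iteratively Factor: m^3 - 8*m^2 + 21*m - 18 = (m - 3)*(m^2 - 5*m + 6) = (m - 3)^2*(m - 2)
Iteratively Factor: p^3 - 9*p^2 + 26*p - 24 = (p - 4)*(p^2 - 5*p + 6) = (p - 4)*(p - 2)*(p - 3)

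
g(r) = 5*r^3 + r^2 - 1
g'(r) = 15*r^2 + 2*r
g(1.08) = 6.46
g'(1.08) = 19.66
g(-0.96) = -4.50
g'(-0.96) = 11.90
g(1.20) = 9.08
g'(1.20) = 24.00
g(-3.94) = -291.29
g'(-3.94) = 224.97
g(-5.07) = -626.91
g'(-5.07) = 375.43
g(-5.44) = -776.35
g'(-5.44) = 433.02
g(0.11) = -0.98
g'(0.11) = 0.40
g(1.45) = 16.35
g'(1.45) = 34.44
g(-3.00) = -127.00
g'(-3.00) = 129.00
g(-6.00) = -1045.00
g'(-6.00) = 528.00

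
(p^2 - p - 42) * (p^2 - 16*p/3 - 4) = p^4 - 19*p^3/3 - 122*p^2/3 + 228*p + 168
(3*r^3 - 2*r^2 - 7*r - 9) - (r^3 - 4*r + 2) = 2*r^3 - 2*r^2 - 3*r - 11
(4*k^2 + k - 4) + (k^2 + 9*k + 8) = 5*k^2 + 10*k + 4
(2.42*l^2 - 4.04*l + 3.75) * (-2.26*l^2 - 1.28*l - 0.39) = -5.4692*l^4 + 6.0328*l^3 - 4.2476*l^2 - 3.2244*l - 1.4625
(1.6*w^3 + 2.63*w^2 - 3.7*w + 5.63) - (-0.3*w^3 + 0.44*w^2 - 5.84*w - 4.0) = 1.9*w^3 + 2.19*w^2 + 2.14*w + 9.63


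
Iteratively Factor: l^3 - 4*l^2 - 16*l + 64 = (l - 4)*(l^2 - 16) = (l - 4)*(l + 4)*(l - 4)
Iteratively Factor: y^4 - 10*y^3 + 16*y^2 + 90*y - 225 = (y - 3)*(y^3 - 7*y^2 - 5*y + 75) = (y - 5)*(y - 3)*(y^2 - 2*y - 15) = (y - 5)*(y - 3)*(y + 3)*(y - 5)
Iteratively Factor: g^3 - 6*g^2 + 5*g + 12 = (g + 1)*(g^2 - 7*g + 12) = (g - 3)*(g + 1)*(g - 4)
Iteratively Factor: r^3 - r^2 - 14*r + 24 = (r - 2)*(r^2 + r - 12) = (r - 2)*(r + 4)*(r - 3)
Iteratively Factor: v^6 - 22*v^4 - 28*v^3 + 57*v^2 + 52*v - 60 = (v + 2)*(v^5 - 2*v^4 - 18*v^3 + 8*v^2 + 41*v - 30) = (v - 1)*(v + 2)*(v^4 - v^3 - 19*v^2 - 11*v + 30) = (v - 1)*(v + 2)^2*(v^3 - 3*v^2 - 13*v + 15) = (v - 1)*(v + 2)^2*(v + 3)*(v^2 - 6*v + 5) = (v - 5)*(v - 1)*(v + 2)^2*(v + 3)*(v - 1)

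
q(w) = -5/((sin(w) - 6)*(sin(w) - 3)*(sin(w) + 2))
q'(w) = 5*cos(w)/((sin(w) - 6)*(sin(w) - 3)*(sin(w) + 2)^2) + 5*cos(w)/((sin(w) - 6)*(sin(w) - 3)^2*(sin(w) + 2)) + 5*cos(w)/((sin(w) - 6)^2*(sin(w) - 3)*(sin(w) + 2)) = 5*(3*sin(w) - 14)*sin(w)*cos(w)/((sin(w) - 6)^2*(sin(w) - 3)^2*(sin(w) + 2)^2)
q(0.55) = -0.15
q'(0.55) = -0.02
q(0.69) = -0.15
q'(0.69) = -0.03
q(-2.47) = -0.15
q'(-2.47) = -0.04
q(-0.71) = -0.15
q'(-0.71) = 0.04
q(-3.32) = -0.14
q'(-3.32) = 0.01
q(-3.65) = -0.15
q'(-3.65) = 0.02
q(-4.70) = -0.17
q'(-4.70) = 0.00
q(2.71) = -0.14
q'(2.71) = 0.02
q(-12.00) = -0.15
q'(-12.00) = -0.02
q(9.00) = -0.14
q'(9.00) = 0.02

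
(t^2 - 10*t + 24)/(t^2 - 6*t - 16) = (-t^2 + 10*t - 24)/(-t^2 + 6*t + 16)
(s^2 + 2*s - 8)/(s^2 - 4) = (s + 4)/(s + 2)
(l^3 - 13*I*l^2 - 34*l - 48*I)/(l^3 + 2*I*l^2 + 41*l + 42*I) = (l - 8*I)/(l + 7*I)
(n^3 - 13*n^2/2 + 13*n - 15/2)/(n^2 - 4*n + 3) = n - 5/2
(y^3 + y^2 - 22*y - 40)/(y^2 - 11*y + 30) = (y^2 + 6*y + 8)/(y - 6)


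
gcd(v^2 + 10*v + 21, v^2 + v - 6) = v + 3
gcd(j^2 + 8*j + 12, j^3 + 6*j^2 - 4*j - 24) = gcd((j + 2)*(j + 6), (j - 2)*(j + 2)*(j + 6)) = j^2 + 8*j + 12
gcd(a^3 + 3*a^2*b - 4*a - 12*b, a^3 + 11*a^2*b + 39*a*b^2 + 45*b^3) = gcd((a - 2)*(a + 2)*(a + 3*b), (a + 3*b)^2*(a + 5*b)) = a + 3*b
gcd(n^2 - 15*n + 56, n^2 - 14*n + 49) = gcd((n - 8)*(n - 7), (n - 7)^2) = n - 7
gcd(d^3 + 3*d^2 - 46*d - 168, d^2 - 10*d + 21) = d - 7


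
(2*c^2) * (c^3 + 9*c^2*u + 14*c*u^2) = 2*c^5 + 18*c^4*u + 28*c^3*u^2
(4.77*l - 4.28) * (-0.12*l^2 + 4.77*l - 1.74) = -0.5724*l^3 + 23.2665*l^2 - 28.7154*l + 7.4472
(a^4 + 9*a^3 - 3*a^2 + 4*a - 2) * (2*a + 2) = 2*a^5 + 20*a^4 + 12*a^3 + 2*a^2 + 4*a - 4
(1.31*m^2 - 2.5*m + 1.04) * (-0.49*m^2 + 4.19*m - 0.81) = -0.6419*m^4 + 6.7139*m^3 - 12.0457*m^2 + 6.3826*m - 0.8424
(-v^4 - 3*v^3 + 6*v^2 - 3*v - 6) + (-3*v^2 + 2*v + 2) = -v^4 - 3*v^3 + 3*v^2 - v - 4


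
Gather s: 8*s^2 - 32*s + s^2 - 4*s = 9*s^2 - 36*s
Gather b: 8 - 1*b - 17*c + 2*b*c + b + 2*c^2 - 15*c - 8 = 2*b*c + 2*c^2 - 32*c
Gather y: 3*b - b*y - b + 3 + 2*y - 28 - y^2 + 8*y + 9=2*b - y^2 + y*(10 - b) - 16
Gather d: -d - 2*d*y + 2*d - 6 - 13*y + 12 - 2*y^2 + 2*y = d*(1 - 2*y) - 2*y^2 - 11*y + 6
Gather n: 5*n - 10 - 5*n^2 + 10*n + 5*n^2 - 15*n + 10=0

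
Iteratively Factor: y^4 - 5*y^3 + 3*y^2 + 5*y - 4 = (y - 1)*(y^3 - 4*y^2 - y + 4) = (y - 1)^2*(y^2 - 3*y - 4) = (y - 1)^2*(y + 1)*(y - 4)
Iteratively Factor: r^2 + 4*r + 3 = (r + 1)*(r + 3)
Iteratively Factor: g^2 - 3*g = (g - 3)*(g)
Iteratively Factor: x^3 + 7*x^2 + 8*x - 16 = (x - 1)*(x^2 + 8*x + 16) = (x - 1)*(x + 4)*(x + 4)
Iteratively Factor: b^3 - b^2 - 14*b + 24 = (b - 3)*(b^2 + 2*b - 8) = (b - 3)*(b - 2)*(b + 4)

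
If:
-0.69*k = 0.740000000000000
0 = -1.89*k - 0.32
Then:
No Solution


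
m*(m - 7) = m^2 - 7*m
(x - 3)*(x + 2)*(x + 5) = x^3 + 4*x^2 - 11*x - 30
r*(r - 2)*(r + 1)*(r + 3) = r^4 + 2*r^3 - 5*r^2 - 6*r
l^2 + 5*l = l*(l + 5)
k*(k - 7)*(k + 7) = k^3 - 49*k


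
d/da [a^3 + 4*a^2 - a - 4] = 3*a^2 + 8*a - 1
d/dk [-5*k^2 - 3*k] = -10*k - 3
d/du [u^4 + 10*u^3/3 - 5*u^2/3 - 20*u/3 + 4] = 4*u^3 + 10*u^2 - 10*u/3 - 20/3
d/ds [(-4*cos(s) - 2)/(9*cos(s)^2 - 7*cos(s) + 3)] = 2*(-18*cos(s)^2 - 18*cos(s) + 13)*sin(s)/(9*sin(s)^2 + 7*cos(s) - 12)^2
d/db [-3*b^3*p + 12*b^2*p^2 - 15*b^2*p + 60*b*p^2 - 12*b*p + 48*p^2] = 3*p*(-3*b^2 + 8*b*p - 10*b + 20*p - 4)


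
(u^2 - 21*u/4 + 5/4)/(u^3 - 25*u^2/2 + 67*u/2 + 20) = (4*u - 1)/(2*(2*u^2 - 15*u - 8))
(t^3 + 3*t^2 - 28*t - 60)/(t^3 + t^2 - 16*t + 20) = (t^3 + 3*t^2 - 28*t - 60)/(t^3 + t^2 - 16*t + 20)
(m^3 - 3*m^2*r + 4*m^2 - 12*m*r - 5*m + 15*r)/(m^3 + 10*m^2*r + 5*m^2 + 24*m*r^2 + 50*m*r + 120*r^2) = (m^2 - 3*m*r - m + 3*r)/(m^2 + 10*m*r + 24*r^2)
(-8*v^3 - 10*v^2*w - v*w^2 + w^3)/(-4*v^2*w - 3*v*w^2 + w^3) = (2*v + w)/w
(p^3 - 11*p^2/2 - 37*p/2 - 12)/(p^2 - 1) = (p^2 - 13*p/2 - 12)/(p - 1)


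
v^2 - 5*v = v*(v - 5)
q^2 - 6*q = q*(q - 6)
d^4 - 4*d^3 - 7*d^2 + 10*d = d*(d - 5)*(d - 1)*(d + 2)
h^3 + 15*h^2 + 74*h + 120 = (h + 4)*(h + 5)*(h + 6)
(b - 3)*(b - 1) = b^2 - 4*b + 3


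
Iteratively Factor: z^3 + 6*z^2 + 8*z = (z + 4)*(z^2 + 2*z) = z*(z + 4)*(z + 2)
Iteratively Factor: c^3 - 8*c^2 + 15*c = (c - 3)*(c^2 - 5*c) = c*(c - 3)*(c - 5)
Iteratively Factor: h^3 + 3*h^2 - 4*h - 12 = (h - 2)*(h^2 + 5*h + 6) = (h - 2)*(h + 2)*(h + 3)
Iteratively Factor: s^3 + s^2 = (s + 1)*(s^2) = s*(s + 1)*(s)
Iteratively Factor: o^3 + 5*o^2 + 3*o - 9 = (o + 3)*(o^2 + 2*o - 3) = (o - 1)*(o + 3)*(o + 3)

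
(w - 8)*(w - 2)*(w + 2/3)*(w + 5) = w^4 - 13*w^3/3 - 112*w^2/3 + 172*w/3 + 160/3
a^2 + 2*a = a*(a + 2)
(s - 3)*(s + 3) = s^2 - 9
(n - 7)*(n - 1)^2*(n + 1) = n^4 - 8*n^3 + 6*n^2 + 8*n - 7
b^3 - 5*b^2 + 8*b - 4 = (b - 2)^2*(b - 1)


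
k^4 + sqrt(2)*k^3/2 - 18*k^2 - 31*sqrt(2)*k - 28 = (k - 7*sqrt(2)/2)*(k + sqrt(2))^2*(k + 2*sqrt(2))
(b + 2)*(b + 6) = b^2 + 8*b + 12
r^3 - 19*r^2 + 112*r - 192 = (r - 8)^2*(r - 3)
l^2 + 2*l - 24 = (l - 4)*(l + 6)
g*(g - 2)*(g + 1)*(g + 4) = g^4 + 3*g^3 - 6*g^2 - 8*g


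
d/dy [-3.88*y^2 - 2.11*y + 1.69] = -7.76*y - 2.11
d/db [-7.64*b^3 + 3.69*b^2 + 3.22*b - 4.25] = -22.92*b^2 + 7.38*b + 3.22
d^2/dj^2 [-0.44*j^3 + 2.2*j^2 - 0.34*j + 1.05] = 4.4 - 2.64*j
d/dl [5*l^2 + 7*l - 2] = 10*l + 7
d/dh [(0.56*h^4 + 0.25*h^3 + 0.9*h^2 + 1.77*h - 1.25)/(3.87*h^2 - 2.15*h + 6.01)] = (4.3344*h^5 - 2.6445*h^4 + 12.3874*h^3 - 4.2774*h^2 + 20.493*h + 7.9502)/(14.9769*h^4 - 16.641*h^3 + 51.1399*h^2 - 25.843*h + 36.1201)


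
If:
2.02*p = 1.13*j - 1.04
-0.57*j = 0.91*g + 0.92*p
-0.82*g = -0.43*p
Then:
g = -0.11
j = 0.53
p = -0.22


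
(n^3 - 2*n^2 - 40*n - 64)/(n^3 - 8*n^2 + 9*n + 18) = (n^3 - 2*n^2 - 40*n - 64)/(n^3 - 8*n^2 + 9*n + 18)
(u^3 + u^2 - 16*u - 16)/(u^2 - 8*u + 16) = (u^2 + 5*u + 4)/(u - 4)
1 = 1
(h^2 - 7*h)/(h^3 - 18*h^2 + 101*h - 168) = h/(h^2 - 11*h + 24)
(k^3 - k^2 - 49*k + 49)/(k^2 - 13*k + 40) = (k^3 - k^2 - 49*k + 49)/(k^2 - 13*k + 40)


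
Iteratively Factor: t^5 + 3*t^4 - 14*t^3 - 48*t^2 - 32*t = (t)*(t^4 + 3*t^3 - 14*t^2 - 48*t - 32) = t*(t + 1)*(t^3 + 2*t^2 - 16*t - 32) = t*(t + 1)*(t + 2)*(t^2 - 16) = t*(t + 1)*(t + 2)*(t + 4)*(t - 4)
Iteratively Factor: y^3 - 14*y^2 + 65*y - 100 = (y - 4)*(y^2 - 10*y + 25) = (y - 5)*(y - 4)*(y - 5)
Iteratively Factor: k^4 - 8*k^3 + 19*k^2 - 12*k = (k)*(k^3 - 8*k^2 + 19*k - 12) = k*(k - 3)*(k^2 - 5*k + 4) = k*(k - 3)*(k - 1)*(k - 4)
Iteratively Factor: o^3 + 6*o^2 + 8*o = (o)*(o^2 + 6*o + 8) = o*(o + 4)*(o + 2)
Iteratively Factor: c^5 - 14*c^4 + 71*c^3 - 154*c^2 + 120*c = (c - 4)*(c^4 - 10*c^3 + 31*c^2 - 30*c) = (c - 4)*(c - 3)*(c^3 - 7*c^2 + 10*c) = (c - 5)*(c - 4)*(c - 3)*(c^2 - 2*c) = c*(c - 5)*(c - 4)*(c - 3)*(c - 2)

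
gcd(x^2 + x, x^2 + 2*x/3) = x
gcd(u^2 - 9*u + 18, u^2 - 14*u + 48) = u - 6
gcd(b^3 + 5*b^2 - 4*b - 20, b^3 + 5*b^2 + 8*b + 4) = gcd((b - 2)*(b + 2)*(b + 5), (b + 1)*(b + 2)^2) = b + 2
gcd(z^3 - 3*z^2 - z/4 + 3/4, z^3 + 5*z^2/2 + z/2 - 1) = z - 1/2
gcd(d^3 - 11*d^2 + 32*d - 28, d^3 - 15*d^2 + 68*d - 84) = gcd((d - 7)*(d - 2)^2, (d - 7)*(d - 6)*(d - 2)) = d^2 - 9*d + 14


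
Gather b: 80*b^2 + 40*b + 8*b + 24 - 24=80*b^2 + 48*b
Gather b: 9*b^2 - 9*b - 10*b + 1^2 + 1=9*b^2 - 19*b + 2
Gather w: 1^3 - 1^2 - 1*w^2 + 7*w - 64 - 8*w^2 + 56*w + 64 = -9*w^2 + 63*w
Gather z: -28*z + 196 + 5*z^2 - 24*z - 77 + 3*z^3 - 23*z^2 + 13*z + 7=3*z^3 - 18*z^2 - 39*z + 126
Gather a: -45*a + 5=5 - 45*a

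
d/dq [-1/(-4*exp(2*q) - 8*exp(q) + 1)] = -8*(exp(q) + 1)*exp(q)/(4*exp(2*q) + 8*exp(q) - 1)^2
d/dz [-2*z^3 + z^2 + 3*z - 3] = -6*z^2 + 2*z + 3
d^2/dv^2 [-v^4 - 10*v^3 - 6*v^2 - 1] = -12*v^2 - 60*v - 12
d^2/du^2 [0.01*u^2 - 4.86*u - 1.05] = 0.0200000000000000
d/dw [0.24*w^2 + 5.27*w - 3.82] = 0.48*w + 5.27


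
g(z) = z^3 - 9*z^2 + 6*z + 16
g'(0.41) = -0.88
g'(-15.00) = 951.00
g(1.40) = 9.50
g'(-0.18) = 9.34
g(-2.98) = -108.27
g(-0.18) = 14.62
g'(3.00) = -21.00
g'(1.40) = -13.32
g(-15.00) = -5474.00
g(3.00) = -20.00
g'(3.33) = -20.67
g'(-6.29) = 237.91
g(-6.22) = -610.16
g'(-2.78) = 79.23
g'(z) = 3*z^2 - 18*z + 6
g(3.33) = -26.89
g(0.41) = 17.02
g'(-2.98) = 86.28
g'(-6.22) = 234.03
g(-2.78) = -91.72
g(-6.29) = -626.68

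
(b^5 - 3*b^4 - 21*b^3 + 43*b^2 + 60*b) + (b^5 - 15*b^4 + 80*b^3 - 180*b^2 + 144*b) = 2*b^5 - 18*b^4 + 59*b^3 - 137*b^2 + 204*b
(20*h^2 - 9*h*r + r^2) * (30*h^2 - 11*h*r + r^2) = 600*h^4 - 490*h^3*r + 149*h^2*r^2 - 20*h*r^3 + r^4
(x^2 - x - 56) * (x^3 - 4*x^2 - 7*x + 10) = x^5 - 5*x^4 - 59*x^3 + 241*x^2 + 382*x - 560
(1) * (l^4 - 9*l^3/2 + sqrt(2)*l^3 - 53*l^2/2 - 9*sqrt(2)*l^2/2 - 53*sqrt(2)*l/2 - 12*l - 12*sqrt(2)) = l^4 - 9*l^3/2 + sqrt(2)*l^3 - 53*l^2/2 - 9*sqrt(2)*l^2/2 - 53*sqrt(2)*l/2 - 12*l - 12*sqrt(2)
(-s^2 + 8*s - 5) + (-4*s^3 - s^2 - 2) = -4*s^3 - 2*s^2 + 8*s - 7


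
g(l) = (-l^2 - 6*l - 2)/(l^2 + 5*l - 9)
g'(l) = (-2*l - 6)/(l^2 + 5*l - 9) + (-2*l - 5)*(-l^2 - 6*l - 2)/(l^2 + 5*l - 9)^2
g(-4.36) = -0.44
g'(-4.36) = -0.09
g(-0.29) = 0.03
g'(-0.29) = 0.54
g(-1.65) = -0.36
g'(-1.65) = 0.14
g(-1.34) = -0.31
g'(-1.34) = 0.19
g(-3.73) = -0.47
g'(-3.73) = -0.02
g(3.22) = -1.81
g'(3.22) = 0.48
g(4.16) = -1.52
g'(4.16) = 0.20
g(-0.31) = 0.02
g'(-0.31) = 0.52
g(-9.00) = -1.07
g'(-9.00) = -0.07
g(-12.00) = -0.99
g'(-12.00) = -0.00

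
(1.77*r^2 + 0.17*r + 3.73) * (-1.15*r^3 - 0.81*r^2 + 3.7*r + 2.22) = -2.0355*r^5 - 1.6292*r^4 + 2.1218*r^3 + 1.5371*r^2 + 14.1784*r + 8.2806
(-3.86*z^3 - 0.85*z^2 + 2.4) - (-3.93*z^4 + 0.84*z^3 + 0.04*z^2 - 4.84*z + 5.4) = 3.93*z^4 - 4.7*z^3 - 0.89*z^2 + 4.84*z - 3.0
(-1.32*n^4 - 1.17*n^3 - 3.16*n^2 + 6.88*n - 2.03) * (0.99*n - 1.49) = -1.3068*n^5 + 0.8085*n^4 - 1.3851*n^3 + 11.5196*n^2 - 12.2609*n + 3.0247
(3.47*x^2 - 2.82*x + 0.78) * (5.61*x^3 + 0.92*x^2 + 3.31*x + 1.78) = 19.4667*x^5 - 12.6278*x^4 + 13.2671*x^3 - 2.44*x^2 - 2.4378*x + 1.3884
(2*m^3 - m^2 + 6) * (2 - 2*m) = -4*m^4 + 6*m^3 - 2*m^2 - 12*m + 12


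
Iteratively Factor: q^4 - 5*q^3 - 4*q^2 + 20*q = (q + 2)*(q^3 - 7*q^2 + 10*q) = (q - 5)*(q + 2)*(q^2 - 2*q) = (q - 5)*(q - 2)*(q + 2)*(q)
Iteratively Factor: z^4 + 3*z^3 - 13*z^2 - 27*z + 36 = (z - 1)*(z^3 + 4*z^2 - 9*z - 36) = (z - 1)*(z + 4)*(z^2 - 9) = (z - 3)*(z - 1)*(z + 4)*(z + 3)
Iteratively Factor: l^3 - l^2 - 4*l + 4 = (l + 2)*(l^2 - 3*l + 2) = (l - 1)*(l + 2)*(l - 2)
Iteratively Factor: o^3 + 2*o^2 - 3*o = (o)*(o^2 + 2*o - 3) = o*(o - 1)*(o + 3)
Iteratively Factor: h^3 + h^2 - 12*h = (h - 3)*(h^2 + 4*h) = h*(h - 3)*(h + 4)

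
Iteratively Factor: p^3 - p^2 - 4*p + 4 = (p + 2)*(p^2 - 3*p + 2) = (p - 2)*(p + 2)*(p - 1)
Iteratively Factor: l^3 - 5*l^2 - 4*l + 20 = (l + 2)*(l^2 - 7*l + 10) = (l - 5)*(l + 2)*(l - 2)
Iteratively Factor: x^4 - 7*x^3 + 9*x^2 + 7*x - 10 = (x - 2)*(x^3 - 5*x^2 - x + 5) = (x - 2)*(x - 1)*(x^2 - 4*x - 5) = (x - 2)*(x - 1)*(x + 1)*(x - 5)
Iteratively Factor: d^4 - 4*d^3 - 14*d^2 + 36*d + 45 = (d - 5)*(d^3 + d^2 - 9*d - 9) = (d - 5)*(d + 3)*(d^2 - 2*d - 3) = (d - 5)*(d - 3)*(d + 3)*(d + 1)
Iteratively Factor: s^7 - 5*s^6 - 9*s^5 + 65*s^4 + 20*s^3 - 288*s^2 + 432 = (s - 2)*(s^6 - 3*s^5 - 15*s^4 + 35*s^3 + 90*s^2 - 108*s - 216) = (s - 3)*(s - 2)*(s^5 - 15*s^3 - 10*s^2 + 60*s + 72) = (s - 3)*(s - 2)*(s + 2)*(s^4 - 2*s^3 - 11*s^2 + 12*s + 36) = (s - 3)*(s - 2)*(s + 2)^2*(s^3 - 4*s^2 - 3*s + 18) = (s - 3)^2*(s - 2)*(s + 2)^2*(s^2 - s - 6) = (s - 3)^3*(s - 2)*(s + 2)^2*(s + 2)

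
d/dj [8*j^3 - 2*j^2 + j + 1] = 24*j^2 - 4*j + 1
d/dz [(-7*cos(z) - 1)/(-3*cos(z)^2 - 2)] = (21*cos(z)^2 + 6*cos(z) - 14)*sin(z)/(3*sin(z)^2 - 5)^2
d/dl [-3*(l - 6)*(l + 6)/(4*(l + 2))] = 3*(-2*l*(l + 2) + (l - 6)*(l + 6))/(4*(l + 2)^2)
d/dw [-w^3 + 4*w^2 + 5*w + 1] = -3*w^2 + 8*w + 5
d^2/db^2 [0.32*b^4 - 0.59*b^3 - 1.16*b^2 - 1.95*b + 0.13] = 3.84*b^2 - 3.54*b - 2.32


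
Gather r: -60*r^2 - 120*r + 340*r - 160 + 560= -60*r^2 + 220*r + 400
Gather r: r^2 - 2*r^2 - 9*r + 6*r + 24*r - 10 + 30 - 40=-r^2 + 21*r - 20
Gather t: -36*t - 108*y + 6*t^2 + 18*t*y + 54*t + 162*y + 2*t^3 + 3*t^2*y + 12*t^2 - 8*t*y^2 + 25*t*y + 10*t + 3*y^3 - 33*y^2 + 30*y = 2*t^3 + t^2*(3*y + 18) + t*(-8*y^2 + 43*y + 28) + 3*y^3 - 33*y^2 + 84*y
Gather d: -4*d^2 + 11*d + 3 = -4*d^2 + 11*d + 3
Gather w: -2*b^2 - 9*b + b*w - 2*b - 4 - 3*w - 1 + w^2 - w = -2*b^2 - 11*b + w^2 + w*(b - 4) - 5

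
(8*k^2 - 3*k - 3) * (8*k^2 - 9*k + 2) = 64*k^4 - 96*k^3 + 19*k^2 + 21*k - 6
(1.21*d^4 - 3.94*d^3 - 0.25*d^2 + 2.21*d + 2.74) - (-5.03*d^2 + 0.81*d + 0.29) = 1.21*d^4 - 3.94*d^3 + 4.78*d^2 + 1.4*d + 2.45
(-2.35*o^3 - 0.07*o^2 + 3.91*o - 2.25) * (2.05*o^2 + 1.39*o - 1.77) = -4.8175*o^5 - 3.41*o^4 + 12.0777*o^3 + 0.9463*o^2 - 10.0482*o + 3.9825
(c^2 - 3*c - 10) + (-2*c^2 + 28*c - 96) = -c^2 + 25*c - 106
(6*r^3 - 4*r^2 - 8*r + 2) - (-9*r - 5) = 6*r^3 - 4*r^2 + r + 7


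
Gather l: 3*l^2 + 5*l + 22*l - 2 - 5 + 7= 3*l^2 + 27*l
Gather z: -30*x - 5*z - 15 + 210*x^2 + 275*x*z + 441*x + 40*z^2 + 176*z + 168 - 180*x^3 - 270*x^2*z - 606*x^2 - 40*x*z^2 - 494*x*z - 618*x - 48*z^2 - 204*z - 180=-180*x^3 - 396*x^2 - 207*x + z^2*(-40*x - 8) + z*(-270*x^2 - 219*x - 33) - 27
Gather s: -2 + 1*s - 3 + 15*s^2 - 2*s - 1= 15*s^2 - s - 6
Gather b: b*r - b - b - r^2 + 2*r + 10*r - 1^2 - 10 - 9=b*(r - 2) - r^2 + 12*r - 20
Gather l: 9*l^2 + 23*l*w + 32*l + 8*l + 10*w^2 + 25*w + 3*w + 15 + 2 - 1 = 9*l^2 + l*(23*w + 40) + 10*w^2 + 28*w + 16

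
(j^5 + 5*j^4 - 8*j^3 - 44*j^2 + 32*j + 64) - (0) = j^5 + 5*j^4 - 8*j^3 - 44*j^2 + 32*j + 64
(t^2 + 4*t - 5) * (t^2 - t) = t^4 + 3*t^3 - 9*t^2 + 5*t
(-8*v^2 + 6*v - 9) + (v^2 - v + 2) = -7*v^2 + 5*v - 7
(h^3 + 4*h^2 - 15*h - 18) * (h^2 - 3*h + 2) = h^5 + h^4 - 25*h^3 + 35*h^2 + 24*h - 36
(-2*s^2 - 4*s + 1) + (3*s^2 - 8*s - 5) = s^2 - 12*s - 4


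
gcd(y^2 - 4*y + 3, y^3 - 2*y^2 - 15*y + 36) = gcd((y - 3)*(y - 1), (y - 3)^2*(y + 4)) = y - 3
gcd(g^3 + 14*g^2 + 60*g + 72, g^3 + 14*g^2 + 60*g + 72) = g^3 + 14*g^2 + 60*g + 72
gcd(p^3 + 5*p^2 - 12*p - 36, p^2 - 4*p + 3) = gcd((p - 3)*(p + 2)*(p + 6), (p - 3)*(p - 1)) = p - 3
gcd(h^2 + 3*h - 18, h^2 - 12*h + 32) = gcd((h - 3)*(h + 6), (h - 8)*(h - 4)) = 1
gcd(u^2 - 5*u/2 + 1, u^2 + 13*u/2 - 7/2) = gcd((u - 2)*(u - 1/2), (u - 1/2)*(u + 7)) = u - 1/2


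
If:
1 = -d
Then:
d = -1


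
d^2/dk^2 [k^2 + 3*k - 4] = 2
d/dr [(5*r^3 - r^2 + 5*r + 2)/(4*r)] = (10*r^3 - r^2 - 2)/(4*r^2)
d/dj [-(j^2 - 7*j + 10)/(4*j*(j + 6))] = (-13*j^2 + 20*j + 60)/(4*j^2*(j^2 + 12*j + 36))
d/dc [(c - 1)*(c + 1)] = 2*c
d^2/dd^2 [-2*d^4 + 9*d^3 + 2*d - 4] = 6*d*(9 - 4*d)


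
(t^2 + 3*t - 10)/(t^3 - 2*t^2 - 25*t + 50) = 1/(t - 5)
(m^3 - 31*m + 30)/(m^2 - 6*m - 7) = (-m^3 + 31*m - 30)/(-m^2 + 6*m + 7)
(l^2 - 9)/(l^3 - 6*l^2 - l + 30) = (l + 3)/(l^2 - 3*l - 10)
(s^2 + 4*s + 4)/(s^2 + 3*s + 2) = (s + 2)/(s + 1)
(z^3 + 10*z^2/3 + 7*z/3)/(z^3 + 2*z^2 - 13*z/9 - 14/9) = 3*z*(z + 1)/(3*z^2 - z - 2)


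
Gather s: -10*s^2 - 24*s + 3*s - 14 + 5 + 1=-10*s^2 - 21*s - 8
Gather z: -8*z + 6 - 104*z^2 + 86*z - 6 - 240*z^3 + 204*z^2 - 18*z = -240*z^3 + 100*z^2 + 60*z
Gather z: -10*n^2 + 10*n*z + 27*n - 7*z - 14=-10*n^2 + 27*n + z*(10*n - 7) - 14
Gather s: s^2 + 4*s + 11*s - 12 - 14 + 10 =s^2 + 15*s - 16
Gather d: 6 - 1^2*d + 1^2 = 7 - d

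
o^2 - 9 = (o - 3)*(o + 3)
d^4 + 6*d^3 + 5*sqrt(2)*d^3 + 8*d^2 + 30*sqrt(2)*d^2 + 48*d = d*(d + 6)*(d + sqrt(2))*(d + 4*sqrt(2))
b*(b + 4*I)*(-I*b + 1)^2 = -b^4 - 6*I*b^3 + 9*b^2 + 4*I*b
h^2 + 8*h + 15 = (h + 3)*(h + 5)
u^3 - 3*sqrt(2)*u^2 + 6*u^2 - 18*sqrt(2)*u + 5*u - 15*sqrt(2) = (u + 1)*(u + 5)*(u - 3*sqrt(2))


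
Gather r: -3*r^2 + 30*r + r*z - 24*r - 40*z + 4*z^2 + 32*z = -3*r^2 + r*(z + 6) + 4*z^2 - 8*z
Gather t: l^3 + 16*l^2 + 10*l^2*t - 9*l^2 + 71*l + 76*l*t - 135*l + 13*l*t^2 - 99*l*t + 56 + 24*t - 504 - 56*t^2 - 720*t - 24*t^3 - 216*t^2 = l^3 + 7*l^2 - 64*l - 24*t^3 + t^2*(13*l - 272) + t*(10*l^2 - 23*l - 696) - 448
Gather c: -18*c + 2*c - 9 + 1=-16*c - 8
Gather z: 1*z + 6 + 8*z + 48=9*z + 54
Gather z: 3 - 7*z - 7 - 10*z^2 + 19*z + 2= -10*z^2 + 12*z - 2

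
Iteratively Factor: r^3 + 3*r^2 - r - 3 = (r - 1)*(r^2 + 4*r + 3) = (r - 1)*(r + 3)*(r + 1)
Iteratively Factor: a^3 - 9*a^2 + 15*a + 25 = (a - 5)*(a^2 - 4*a - 5) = (a - 5)*(a + 1)*(a - 5)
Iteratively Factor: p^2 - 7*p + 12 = (p - 3)*(p - 4)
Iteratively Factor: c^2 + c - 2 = (c - 1)*(c + 2)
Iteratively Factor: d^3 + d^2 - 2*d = (d)*(d^2 + d - 2) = d*(d - 1)*(d + 2)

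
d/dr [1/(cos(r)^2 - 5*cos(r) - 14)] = (2*cos(r) - 5)*sin(r)/(sin(r)^2 + 5*cos(r) + 13)^2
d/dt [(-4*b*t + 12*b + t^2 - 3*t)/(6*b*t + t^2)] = (-72*b^2 + 10*b*t^2 - 24*b*t + 3*t^2)/(t^2*(36*b^2 + 12*b*t + t^2))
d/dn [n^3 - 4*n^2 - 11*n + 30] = 3*n^2 - 8*n - 11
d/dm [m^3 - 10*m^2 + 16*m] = 3*m^2 - 20*m + 16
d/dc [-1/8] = 0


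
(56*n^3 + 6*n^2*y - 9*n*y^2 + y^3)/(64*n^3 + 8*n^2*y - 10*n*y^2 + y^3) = (-7*n + y)/(-8*n + y)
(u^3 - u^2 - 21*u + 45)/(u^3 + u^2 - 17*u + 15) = (u - 3)/(u - 1)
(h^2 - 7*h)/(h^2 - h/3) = 3*(h - 7)/(3*h - 1)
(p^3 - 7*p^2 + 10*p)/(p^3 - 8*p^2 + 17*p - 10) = p/(p - 1)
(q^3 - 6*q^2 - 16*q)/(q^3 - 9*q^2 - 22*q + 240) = q*(q + 2)/(q^2 - q - 30)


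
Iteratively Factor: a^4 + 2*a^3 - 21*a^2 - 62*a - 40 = (a + 1)*(a^3 + a^2 - 22*a - 40) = (a + 1)*(a + 4)*(a^2 - 3*a - 10) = (a - 5)*(a + 1)*(a + 4)*(a + 2)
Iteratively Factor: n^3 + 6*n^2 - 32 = (n - 2)*(n^2 + 8*n + 16) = (n - 2)*(n + 4)*(n + 4)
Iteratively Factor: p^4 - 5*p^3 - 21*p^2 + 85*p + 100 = (p + 1)*(p^3 - 6*p^2 - 15*p + 100) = (p - 5)*(p + 1)*(p^2 - p - 20) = (p - 5)^2*(p + 1)*(p + 4)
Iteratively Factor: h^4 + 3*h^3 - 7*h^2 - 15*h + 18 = (h - 1)*(h^3 + 4*h^2 - 3*h - 18) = (h - 1)*(h + 3)*(h^2 + h - 6) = (h - 2)*(h - 1)*(h + 3)*(h + 3)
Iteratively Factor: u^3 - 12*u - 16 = (u + 2)*(u^2 - 2*u - 8) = (u + 2)^2*(u - 4)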